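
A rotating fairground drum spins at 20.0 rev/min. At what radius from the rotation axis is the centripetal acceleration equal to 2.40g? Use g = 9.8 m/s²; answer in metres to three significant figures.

ω = 20.0 rev/min × 2π/60 = 2.094 rad/s.
a_c = ω²r = 2.40g ⇒ r = 2.40 × 9.8 / (2.094)² = 23.52/4.386 = 5.362 m.

5.36 m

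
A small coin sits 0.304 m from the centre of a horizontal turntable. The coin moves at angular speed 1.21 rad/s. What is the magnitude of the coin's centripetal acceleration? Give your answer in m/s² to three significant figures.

0.445 m/s²

v = ωr = 1.21 × 0.304 = 0.3678 m/s.
a_c = v²/r = (0.3678)²/0.304 = 0.1353/0.304 = 0.4451 m/s².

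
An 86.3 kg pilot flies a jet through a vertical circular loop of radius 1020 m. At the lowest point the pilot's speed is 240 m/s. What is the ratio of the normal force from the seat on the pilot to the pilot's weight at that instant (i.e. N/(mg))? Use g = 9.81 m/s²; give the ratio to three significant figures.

At the bottom, N − mg = mv²/r, so N = m(v²/r + g) and N/(mg) = v²/(rg) + 1 = (240)²/(1020 × 9.81) + 1 = 5.756 + 1 = 6.756.

6.76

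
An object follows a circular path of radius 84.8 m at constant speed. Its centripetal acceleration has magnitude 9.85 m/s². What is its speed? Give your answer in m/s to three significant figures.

28.9 m/s

a_c = v²/r ⇒ v = √(a_c · r) = √(9.85 × 84.8) = √835.3 = 28.90 m/s.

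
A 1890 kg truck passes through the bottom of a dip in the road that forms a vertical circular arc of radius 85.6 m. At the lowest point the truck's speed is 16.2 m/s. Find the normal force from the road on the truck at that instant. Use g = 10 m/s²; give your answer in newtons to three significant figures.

24700 N

At the lowest point, N points up (toward the centre) and the weight mg points down (away from the centre), so the net inward force is N − mg = mv²/r.
N = m(v²/r + g) = 1890 × ((16.2)²/85.6 + 10.0) = 1890 × (3.066 + 10.0) = 1890 × 13.07 = 24690 N.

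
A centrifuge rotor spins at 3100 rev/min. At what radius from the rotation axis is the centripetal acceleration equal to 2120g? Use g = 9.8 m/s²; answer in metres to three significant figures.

0.197 m

ω = 3100 rev/min × 2π/60 = 324.6 rad/s.
a_c = ω²r = 2120g ⇒ r = 2120 × 9.8 / (324.6)² = 20780/105400 = 0.1971 m.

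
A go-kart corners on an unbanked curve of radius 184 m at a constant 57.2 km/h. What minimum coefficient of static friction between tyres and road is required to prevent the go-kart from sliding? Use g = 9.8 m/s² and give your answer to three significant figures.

v = 57.2/3.6 = 15.89 m/s.
Friction provides the centripetal force: μ_s m g = m v²/r, so μ_s = v²/(g r) = (15.89)²/(9.8 × 184) = 252.5/1803 = 0.1400.

0.140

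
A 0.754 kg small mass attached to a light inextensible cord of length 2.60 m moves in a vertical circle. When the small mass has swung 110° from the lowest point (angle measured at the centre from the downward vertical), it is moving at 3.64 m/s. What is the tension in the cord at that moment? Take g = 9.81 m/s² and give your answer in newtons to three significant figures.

Take the radial direction toward the centre of the circle as positive. The component of the weight along the string toward the centre is −mg cos φ (φ measured from the bottom), so Newton's second law along the string gives T − mg cos φ = m v²/r.
cos 110° = -0.3420, so T = m(v²/r + g cos φ) = 0.754 × ((3.64)²/2.60 + 9.81 × -0.3420) = 0.754 × (5.096 + (-3.355)) = 0.754 × 1.741 = 1.313 N.

1.31 N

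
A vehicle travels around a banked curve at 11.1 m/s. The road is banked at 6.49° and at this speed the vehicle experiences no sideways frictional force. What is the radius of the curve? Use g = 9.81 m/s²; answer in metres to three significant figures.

Frictionless banking: tanθ = v²/(rg), so r = v²/(g tanθ).
r = (11.1)²/(9.81 × tan 6.49°) = 123.2/(9.81 × 0.1138) = 123.2/1.116 = 110.4 m.

110 m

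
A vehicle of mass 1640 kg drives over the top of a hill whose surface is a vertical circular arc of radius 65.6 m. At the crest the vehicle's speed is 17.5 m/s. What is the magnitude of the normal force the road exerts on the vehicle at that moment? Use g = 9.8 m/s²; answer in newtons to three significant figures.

At the crest the centripetal acceleration points downward (toward the centre of the arc), so mg − N = mv²/r.
N = m(g − v²/r) = 1640 × (9.8 − (17.5)²/65.6) = 1640 × (9.8 − 4.668) = 1640 × 5.132 = 8416 N.

8420 N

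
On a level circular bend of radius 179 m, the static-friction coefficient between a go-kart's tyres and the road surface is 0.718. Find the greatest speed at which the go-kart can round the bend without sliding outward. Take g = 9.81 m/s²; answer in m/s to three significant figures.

Friction provides the centripetal force on a flat curve. At maximum speed it is at its limiting value: μ_s m g = m v²/r.
Mass cancels: v_max = √(μ_s g r) = √(0.718 × 9.81 × 179) = √1261 = 35.51 m/s.

35.5 m/s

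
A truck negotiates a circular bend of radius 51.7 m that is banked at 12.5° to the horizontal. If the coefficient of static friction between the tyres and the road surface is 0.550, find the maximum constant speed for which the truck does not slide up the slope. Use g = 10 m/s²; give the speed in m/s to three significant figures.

21.3 m/s

At the maximum speed, friction acts down the slope at its limiting value f = μN. Radially (horizontal, toward centre): N sinθ + μN cosθ = mv²/r. Vertically: N cosθ − μN sinθ = mg.
Dividing: v² = r g (sinθ + μcosθ)/(cosθ − μsinθ).
sinθ + μcosθ = 0.2164 + 0.550×0.9763 = 0.7534; cosθ − μsinθ = 0.9763 − 0.550×0.2164 = 0.8573.
v² = 51.7 × 10.0 × 0.7534/0.8573 = 454.4 m²/s², so v = 21.32 m/s.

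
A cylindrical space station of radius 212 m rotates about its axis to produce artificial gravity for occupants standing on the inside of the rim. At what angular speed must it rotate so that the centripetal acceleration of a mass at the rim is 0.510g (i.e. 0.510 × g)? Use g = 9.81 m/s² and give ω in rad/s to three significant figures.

0.154 rad/s

Centripetal acceleration a_c = ω²r. Setting ω²r = 0.510g:
ω = √(0.510g / r) = √(0.510 × 9.81 / 212) = √0.02360 = 0.1536 rad/s.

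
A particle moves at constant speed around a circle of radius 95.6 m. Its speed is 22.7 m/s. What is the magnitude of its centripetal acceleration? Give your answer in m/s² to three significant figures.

a_c = v²/r = (22.70)²/95.6 = 515.3/95.6 = 5.390 m/s².

5.39 m/s²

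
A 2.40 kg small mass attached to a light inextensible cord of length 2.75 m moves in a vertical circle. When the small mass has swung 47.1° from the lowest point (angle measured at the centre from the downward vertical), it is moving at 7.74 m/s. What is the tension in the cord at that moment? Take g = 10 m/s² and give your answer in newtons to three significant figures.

68.6 N

Take the radial direction toward the centre of the circle as positive. The component of the weight along the string toward the centre is −mg cos φ (φ measured from the bottom), so Newton's second law along the string gives T − mg cos φ = m v²/r.
cos 47.1° = 0.6807, so T = m(v²/r + g cos φ) = 2.40 × ((7.74)²/2.75 + 10.0 × 0.6807) = 2.40 × (21.78 + (6.807)) = 2.40 × 28.59 = 68.62 N.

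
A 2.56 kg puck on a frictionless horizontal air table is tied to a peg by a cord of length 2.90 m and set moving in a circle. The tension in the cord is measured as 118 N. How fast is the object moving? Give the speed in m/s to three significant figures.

T = m v²/r ⇒ v = √(T r / m) = √(118 × 2.90 / 2.56) = √133.7 = 11.56 m/s.

11.6 m/s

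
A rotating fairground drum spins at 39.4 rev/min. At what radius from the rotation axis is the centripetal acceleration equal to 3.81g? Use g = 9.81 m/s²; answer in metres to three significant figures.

ω = 39.4 rev/min × 2π/60 = 4.126 rad/s.
a_c = ω²r = 3.81g ⇒ r = 3.81 × 9.81 / (4.126)² = 37.38/17.02 = 2.196 m.

2.20 m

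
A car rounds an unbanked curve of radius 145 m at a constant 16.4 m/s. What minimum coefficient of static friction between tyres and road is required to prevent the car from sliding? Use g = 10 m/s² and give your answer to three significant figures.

0.185

Friction provides the centripetal force: μ_s m g = m v²/r, so μ_s = v²/(g r) = (16.40)²/(10.0 × 145) = 269.0/1450 = 0.1855.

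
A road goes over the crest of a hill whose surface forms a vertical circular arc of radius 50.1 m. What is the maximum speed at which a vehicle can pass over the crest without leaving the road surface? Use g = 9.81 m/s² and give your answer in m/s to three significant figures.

22.2 m/s

At the crest the centre of the circle is below the vehicle, so the net downward (centripetal) force is mg − N = mv²/r.
The vehicle leaves the road when N → 0, giving v_max = √(g r) = √(9.81 × 50.1) = 22.17 m/s.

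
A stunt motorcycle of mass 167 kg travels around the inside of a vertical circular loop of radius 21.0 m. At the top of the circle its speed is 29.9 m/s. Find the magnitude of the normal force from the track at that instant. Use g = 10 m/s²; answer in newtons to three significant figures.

At the top, both N and the weight mg point inward (toward the centre), so N + mg = mv²/r.
N = m(v²/r − g) = 167 × ((29.9)²/21.0 − 10.0) = 167 × (42.57 − 10.0) = 167 × 32.57 = 5440 N.

5440 N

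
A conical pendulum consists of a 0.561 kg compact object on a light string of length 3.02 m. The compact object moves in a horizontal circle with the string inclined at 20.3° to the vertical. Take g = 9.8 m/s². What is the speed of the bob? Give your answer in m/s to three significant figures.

1.95 m/s

The radius of the circle is r = L sinθ = 3.02 × sin 20.3° = 1.048 m.
Horizontally T sinθ = mv²/r and vertically T cosθ = mg, so tanθ = v²/(rg).
v = √(r g tanθ) = √(1.048 × 9.8 × 0.3699) = √3.798 = 1.949 m/s.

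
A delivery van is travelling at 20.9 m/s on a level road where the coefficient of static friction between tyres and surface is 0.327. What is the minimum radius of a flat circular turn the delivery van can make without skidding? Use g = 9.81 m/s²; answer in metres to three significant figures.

136 m

At the limit, μ_s m g = m v²/r, so r_min = v²/(μ_s g) = (20.9)²/(0.327 × 9.81) = 436.8/3.208 = 136.2 m.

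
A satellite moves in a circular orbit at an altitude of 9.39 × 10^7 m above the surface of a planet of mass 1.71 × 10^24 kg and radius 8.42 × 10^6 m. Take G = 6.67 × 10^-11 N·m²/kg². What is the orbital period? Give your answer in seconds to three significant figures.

609000 s

r = R + h = 8.42 × 10^6 + 9.39 × 10^7 = 1.023 × 10^8 m. Gravity provides the centripetal force: G M m / r² = m v² / r ⇒ v = √(GM/r) = 1056 m/s.
T = 2πr/v = 2π × 1.023 × 10^8 / 1056 = 608900 s.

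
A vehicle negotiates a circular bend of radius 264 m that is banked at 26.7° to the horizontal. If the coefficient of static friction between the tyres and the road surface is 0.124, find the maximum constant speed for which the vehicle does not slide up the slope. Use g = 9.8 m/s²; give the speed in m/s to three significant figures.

41.6 m/s

At the maximum speed, friction acts down the slope at its limiting value f = μN. Radially (horizontal, toward centre): N sinθ + μN cosθ = mv²/r. Vertically: N cosθ − μN sinθ = mg.
Dividing: v² = r g (sinθ + μcosθ)/(cosθ − μsinθ).
sinθ + μcosθ = 0.4493 + 0.124×0.8934 = 0.5601; cosθ − μsinθ = 0.8934 − 0.124×0.4493 = 0.8377.
v² = 264 × 9.8 × 0.5601/0.8377 = 1730 m²/s², so v = 41.59 m/s.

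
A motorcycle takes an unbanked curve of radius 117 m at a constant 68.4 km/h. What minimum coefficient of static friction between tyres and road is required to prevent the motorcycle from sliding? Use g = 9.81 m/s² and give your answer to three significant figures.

v = 68.4/3.6 = 19.00 m/s.
Friction provides the centripetal force: μ_s m g = m v²/r, so μ_s = v²/(g r) = (19.00)²/(9.81 × 117) = 361.0/1148 = 0.3145.

0.315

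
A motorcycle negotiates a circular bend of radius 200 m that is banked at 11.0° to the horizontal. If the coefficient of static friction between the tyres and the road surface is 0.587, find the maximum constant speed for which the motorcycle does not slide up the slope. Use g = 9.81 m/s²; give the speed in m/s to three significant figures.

41.6 m/s

At the maximum speed, friction acts down the slope at its limiting value f = μN. Radially (horizontal, toward centre): N sinθ + μN cosθ = mv²/r. Vertically: N cosθ − μN sinθ = mg.
Dividing: v² = r g (sinθ + μcosθ)/(cosθ − μsinθ).
sinθ + μcosθ = 0.1908 + 0.587×0.9816 = 0.7670; cosθ − μsinθ = 0.9816 − 0.587×0.1908 = 0.8696.
v² = 200 × 9.81 × 0.7670/0.8696 = 1731 m²/s², so v = 41.60 m/s.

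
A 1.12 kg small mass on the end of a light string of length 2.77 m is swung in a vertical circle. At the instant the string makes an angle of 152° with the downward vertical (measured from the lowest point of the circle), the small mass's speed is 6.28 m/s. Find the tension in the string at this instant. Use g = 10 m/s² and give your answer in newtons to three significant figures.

Take the radial direction toward the centre of the circle as positive. The component of the weight along the string toward the centre is −mg cos φ (φ measured from the bottom), so Newton's second law along the string gives T − mg cos φ = m v²/r.
cos 152° = -0.8829, so T = m(v²/r + g cos φ) = 1.12 × ((6.28)²/2.77 + 10.0 × -0.8829) = 1.12 × (14.24 + (-8.829)) = 1.12 × 5.408 = 6.057 N.

6.06 N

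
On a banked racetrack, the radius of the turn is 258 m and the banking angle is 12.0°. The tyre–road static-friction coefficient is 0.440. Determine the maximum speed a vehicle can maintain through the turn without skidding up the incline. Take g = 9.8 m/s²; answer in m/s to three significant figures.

42.7 m/s

At the maximum speed, friction acts down the slope at its limiting value f = μN. Radially (horizontal, toward centre): N sinθ + μN cosθ = mv²/r. Vertically: N cosθ − μN sinθ = mg.
Dividing: v² = r g (sinθ + μcosθ)/(cosθ − μsinθ).
sinθ + μcosθ = 0.2079 + 0.440×0.9781 = 0.6383; cosθ − μsinθ = 0.9781 − 0.440×0.2079 = 0.8867.
v² = 258 × 9.8 × 0.6383/0.8867 = 1820 m²/s², so v = 42.66 m/s.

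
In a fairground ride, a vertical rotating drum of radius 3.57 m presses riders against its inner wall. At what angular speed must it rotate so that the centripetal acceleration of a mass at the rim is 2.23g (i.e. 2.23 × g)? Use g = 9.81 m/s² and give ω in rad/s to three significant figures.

Centripetal acceleration a_c = ω²r. Setting ω²r = 2.23g:
ω = √(2.23g / r) = √(2.23 × 9.81 / 3.57) = √6.128 = 2.475 rad/s.

2.48 rad/s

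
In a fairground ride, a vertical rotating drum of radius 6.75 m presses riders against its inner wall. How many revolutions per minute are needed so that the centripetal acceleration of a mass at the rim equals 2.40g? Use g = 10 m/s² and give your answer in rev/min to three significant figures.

18.0 rev/min

Require ω²r = 2.40g, so ω = √(2.40 × 10.0/6.75) = 1.886 rad/s.
In rev/min: ω × 60/(2π) = 1.886 × 60/(2π) = 18.01 rev/min.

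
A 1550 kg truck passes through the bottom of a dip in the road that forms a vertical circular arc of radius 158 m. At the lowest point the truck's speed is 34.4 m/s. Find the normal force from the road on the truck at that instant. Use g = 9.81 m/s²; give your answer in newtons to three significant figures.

At the lowest point, N points up (toward the centre) and the weight mg points down (away from the centre), so the net inward force is N − mg = mv²/r.
N = m(v²/r + g) = 1550 × ((34.4)²/158 + 9.81) = 1550 × (7.490 + 9.81) = 1550 × 17.30 = 26810 N.

26800 N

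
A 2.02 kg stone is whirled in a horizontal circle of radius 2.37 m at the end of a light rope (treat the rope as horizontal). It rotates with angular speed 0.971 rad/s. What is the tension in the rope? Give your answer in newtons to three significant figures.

4.51 N

v = ωr = 0.971 × 2.37 = 2.301 m/s.
The tension is the only horizontal force, so it supplies the full centripetal force: T = m v²/r = 2.02 × (2.301)²/2.37 = 2.02 × 5.296/2.37 = 4.514 N.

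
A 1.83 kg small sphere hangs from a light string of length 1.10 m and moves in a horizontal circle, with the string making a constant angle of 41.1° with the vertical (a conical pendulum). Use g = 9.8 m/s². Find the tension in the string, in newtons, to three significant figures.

23.8 N

Vertically the bob has no acceleration, so T cosθ = mg.
T = mg/cosθ = 1.83 × 9.8 / cos 41.1° = 17.93/0.7536 = 23.80 N.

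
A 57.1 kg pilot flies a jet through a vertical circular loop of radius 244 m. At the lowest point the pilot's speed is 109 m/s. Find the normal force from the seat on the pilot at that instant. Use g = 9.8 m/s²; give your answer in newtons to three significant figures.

At the lowest point, N points up (toward the centre) and the weight mg points down (away from the centre), so the net inward force is N − mg = mv²/r.
N = m(v²/r + g) = 57.1 × ((109)²/244 + 9.8) = 57.1 × (48.69 + 9.8) = 57.1 × 58.49 = 3340 N.

3340 N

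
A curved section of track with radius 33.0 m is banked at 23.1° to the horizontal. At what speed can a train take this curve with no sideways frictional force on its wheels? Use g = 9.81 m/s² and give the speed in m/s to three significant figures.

11.8 m/s

On a frictionless banked curve, N sinθ = mv²/r and N cosθ = mg, so tanθ = v²/(rg).
v = √(r g tanθ) = √(33.0 × 9.81 × tan 23.1°) = √(33.0 × 9.81 × 0.4265) = √138.1 = 11.75 m/s.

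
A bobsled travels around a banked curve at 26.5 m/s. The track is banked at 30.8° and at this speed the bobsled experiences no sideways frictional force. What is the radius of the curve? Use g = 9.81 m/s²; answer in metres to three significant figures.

Frictionless banking: tanθ = v²/(rg), so r = v²/(g tanθ).
r = (26.5)²/(9.81 × tan 30.8°) = 702.2/(9.81 × 0.5961) = 702.2/5.848 = 120.1 m.

120 m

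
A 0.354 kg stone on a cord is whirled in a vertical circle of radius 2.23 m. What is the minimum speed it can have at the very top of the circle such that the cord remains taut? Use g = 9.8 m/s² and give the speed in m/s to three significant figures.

4.67 m/s

At the top, both weight mg and T point toward the centre: T + mg = mv²/r.
At minimum speed T → 0, so mg = mv_min²/r ⇒ v_min = √(g r) = √(9.8 × 2.23) = 4.675 m/s.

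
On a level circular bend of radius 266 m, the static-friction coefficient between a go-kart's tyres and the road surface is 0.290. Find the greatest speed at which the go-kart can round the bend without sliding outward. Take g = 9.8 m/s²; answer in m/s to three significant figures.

27.5 m/s

Friction provides the centripetal force on a flat curve. At maximum speed it is at its limiting value: μ_s m g = m v²/r.
Mass cancels: v_max = √(μ_s g r) = √(0.290 × 9.8 × 266) = √756.0 = 27.49 m/s.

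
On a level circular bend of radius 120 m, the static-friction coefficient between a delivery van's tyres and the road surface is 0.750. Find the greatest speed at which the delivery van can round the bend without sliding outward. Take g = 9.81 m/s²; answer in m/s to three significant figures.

Friction provides the centripetal force on a flat curve. At maximum speed it is at its limiting value: μ_s m g = m v²/r.
Mass cancels: v_max = √(μ_s g r) = √(0.750 × 9.81 × 120) = √882.9 = 29.71 m/s.

29.7 m/s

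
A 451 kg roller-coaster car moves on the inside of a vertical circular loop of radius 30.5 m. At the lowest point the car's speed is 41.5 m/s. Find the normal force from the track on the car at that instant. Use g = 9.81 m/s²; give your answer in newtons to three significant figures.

At the lowest point, N points up (toward the centre) and the weight mg points down (away from the centre), so the net inward force is N − mg = mv²/r.
N = m(v²/r + g) = 451 × ((41.5)²/30.5 + 9.81) = 451 × (56.47 + 9.81) = 451 × 66.28 = 29890 N.

29900 N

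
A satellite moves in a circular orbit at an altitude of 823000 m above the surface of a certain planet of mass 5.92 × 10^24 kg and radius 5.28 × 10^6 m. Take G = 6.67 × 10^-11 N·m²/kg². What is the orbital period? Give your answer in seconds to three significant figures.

4770 s

r = R + h = 5.28 × 10^6 + 823000 = 6.103 × 10^6 m. Gravity provides the centripetal force: G M m / r² = m v² / r ⇒ v = √(GM/r) = 8044 m/s.
T = 2πr/v = 2π × 6.103 × 10^6 / 8044 = 4767 s.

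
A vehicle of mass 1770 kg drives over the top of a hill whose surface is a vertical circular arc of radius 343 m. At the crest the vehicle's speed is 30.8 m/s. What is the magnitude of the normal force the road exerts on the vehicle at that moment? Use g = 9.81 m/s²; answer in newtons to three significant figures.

At the crest the centripetal acceleration points downward (toward the centre of the arc), so mg − N = mv²/r.
N = m(g − v²/r) = 1770 × (9.81 − (30.8)²/343) = 1770 × (9.81 − 2.766) = 1770 × 7.044 = 12470 N.

12500 N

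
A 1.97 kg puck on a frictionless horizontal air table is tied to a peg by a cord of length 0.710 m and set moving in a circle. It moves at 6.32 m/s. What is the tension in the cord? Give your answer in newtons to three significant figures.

111 N

The tension is the only horizontal force, so it supplies the full centripetal force: T = m v²/r = 1.97 × (6.320)²/0.710 = 1.97 × 39.94/0.710 = 110.8 N.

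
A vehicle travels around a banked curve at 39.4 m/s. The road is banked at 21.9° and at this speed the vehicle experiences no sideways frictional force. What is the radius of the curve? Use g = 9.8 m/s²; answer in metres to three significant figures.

Frictionless banking: tanθ = v²/(rg), so r = v²/(g tanθ).
r = (39.4)²/(9.8 × tan 21.9°) = 1552/(9.8 × 0.4020) = 1552/3.940 = 394.0 m.

394 m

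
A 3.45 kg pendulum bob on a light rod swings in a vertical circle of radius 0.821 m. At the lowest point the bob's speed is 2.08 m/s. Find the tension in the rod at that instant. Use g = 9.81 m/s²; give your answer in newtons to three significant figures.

At the lowest point, T points up (toward the centre) and the weight mg points down (away from the centre), so the net inward force is T − mg = mv²/r.
T = m(v²/r + g) = 3.45 × ((2.08)²/0.821 + 9.81) = 3.45 × (5.270 + 9.81) = 3.45 × 15.08 = 52.02 N.

52.0 N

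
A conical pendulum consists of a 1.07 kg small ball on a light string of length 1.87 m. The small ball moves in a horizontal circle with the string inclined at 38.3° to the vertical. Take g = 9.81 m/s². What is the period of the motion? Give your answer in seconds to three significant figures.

2.43 s

r = L sinθ = 1.159 m. From T sinθ = mω²r and T cosθ = mg: tanθ = ω²r/g, so ω² = g tanθ / r = g/(L cosθ).
ω = √(g/(L cosθ)) = √(9.81/(1.87 × 0.7848)) = √6.685 = 2.585 rad/s.
Period = 2π/ω = 2.430 s.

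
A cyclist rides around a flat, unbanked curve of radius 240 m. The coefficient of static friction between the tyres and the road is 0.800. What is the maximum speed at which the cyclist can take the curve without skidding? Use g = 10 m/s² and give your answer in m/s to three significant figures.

Friction provides the centripetal force on a flat curve. At maximum speed it is at its limiting value: μ_s m g = m v²/r.
Mass cancels: v_max = √(μ_s g r) = √(0.800 × 10.0 × 240) = √1920 = 43.82 m/s.

43.8 m/s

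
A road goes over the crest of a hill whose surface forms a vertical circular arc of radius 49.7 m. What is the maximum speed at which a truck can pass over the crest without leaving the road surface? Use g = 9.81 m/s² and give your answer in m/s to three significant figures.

22.1 m/s

At the crest the centre of the circle is below the truck, so the net downward (centripetal) force is mg − N = mv²/r.
The truck leaves the road when N → 0, giving v_max = √(g r) = √(9.81 × 49.7) = 22.08 m/s.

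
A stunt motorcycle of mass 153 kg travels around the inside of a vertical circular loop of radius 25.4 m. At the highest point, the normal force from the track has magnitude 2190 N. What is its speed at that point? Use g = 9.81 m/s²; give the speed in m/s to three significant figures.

24.8 m/s

At the top, N + mg = mv²/r, so v = √(r(N/m + g)) = √(25.4 × (2190/153 + 9.81)) = √(25.4 × 24.12) = √612.7 = 24.75 m/s.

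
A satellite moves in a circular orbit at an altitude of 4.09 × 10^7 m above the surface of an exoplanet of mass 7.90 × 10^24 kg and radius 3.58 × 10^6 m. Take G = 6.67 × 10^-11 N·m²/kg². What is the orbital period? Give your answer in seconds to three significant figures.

81200 s

r = R + h = 3.58 × 10^6 + 4.09 × 10^7 = 4.448 × 10^7 m. Gravity provides the centripetal force: G M m / r² = m v² / r ⇒ v = √(GM/r) = 3442 m/s.
T = 2πr/v = 2π × 4.448 × 10^7 / 3442 = 81200 s.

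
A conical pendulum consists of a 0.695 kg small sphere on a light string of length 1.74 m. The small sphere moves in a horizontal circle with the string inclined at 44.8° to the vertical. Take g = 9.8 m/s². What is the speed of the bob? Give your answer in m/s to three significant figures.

The radius of the circle is r = L sinθ = 1.74 × sin 44.8° = 1.226 m.
Horizontally T sinθ = mv²/r and vertically T cosθ = mg, so tanθ = v²/(rg).
v = √(r g tanθ) = √(1.226 × 9.8 × 0.9930) = √11.93 = 3.454 m/s.

3.45 m/s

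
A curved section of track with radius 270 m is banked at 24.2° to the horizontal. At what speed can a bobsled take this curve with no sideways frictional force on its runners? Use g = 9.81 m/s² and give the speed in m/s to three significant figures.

On a frictionless banked curve, N sinθ = mv²/r and N cosθ = mg, so tanθ = v²/(rg).
v = √(r g tanθ) = √(270 × 9.81 × tan 24.2°) = √(270 × 9.81 × 0.4494) = √1190 = 34.50 m/s.

34.5 m/s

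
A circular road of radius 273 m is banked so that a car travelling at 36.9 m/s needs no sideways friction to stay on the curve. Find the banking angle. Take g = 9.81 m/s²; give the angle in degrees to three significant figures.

With no friction, the horizontal component of the normal force provides the centripetal force: N sinθ = mv²/r, while N cosθ = mg vertically.
Dividing: tanθ = v²/(r g) = (36.9)²/(273 × 9.81) = 1362/2678 = 0.5084.
θ = arctan(0.5084) = 26.95°.

26.9°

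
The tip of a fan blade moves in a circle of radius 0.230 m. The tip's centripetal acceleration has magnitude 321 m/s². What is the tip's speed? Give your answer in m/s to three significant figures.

a_c = v²/r ⇒ v = √(a_c · r) = √(321 × 0.230) = √73.83 = 8.592 m/s.

8.59 m/s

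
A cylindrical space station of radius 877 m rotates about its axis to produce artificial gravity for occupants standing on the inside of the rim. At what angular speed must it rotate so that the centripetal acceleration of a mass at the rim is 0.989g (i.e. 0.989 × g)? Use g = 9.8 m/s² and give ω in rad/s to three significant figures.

0.105 rad/s

Centripetal acceleration a_c = ω²r. Setting ω²r = 0.989g:
ω = √(0.989g / r) = √(0.989 × 9.8 / 877) = √0.01105 = 0.1051 rad/s.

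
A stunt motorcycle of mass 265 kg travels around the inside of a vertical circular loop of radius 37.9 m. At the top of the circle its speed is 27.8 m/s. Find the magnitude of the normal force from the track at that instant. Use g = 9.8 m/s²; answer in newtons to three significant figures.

At the top, both N and the weight mg point inward (toward the centre), so N + mg = mv²/r.
N = m(v²/r − g) = 265 × ((27.8)²/37.9 − 9.8) = 265 × (20.39 − 9.8) = 265 × 10.59 = 2807 N.

2810 N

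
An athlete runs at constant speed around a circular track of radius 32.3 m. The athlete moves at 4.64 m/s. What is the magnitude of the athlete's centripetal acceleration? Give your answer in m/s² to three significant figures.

0.667 m/s²

a_c = v²/r = (4.640)²/32.3 = 21.53/32.3 = 0.6666 m/s².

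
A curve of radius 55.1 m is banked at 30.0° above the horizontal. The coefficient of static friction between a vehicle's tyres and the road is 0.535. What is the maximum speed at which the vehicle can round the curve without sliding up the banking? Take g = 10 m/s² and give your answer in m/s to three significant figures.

At the maximum speed, friction acts down the slope at its limiting value f = μN. Radially (horizontal, toward centre): N sinθ + μN cosθ = mv²/r. Vertically: N cosθ − μN sinθ = mg.
Dividing: v² = r g (sinθ + μcosθ)/(cosθ − μsinθ).
sinθ + μcosθ = 0.5000 + 0.535×0.8660 = 0.9633; cosθ − μsinθ = 0.8660 − 0.535×0.5000 = 0.5985.
v² = 55.1 × 10.0 × 0.9633/0.5985 = 886.8 m²/s², so v = 29.78 m/s.

29.8 m/s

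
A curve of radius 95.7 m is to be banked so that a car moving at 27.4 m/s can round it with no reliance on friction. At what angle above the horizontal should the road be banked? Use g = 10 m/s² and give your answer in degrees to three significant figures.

For a frictionless banked turn: horizontally N sinθ = mv²/r and vertically N cosθ = mg.
Dividing: tanθ = v²/(r g) = (27.4)²/(95.7 × 10.0) = 750.8/957.0 = 0.7845.
θ = arctan(0.7845) = 38.11°.

38.1°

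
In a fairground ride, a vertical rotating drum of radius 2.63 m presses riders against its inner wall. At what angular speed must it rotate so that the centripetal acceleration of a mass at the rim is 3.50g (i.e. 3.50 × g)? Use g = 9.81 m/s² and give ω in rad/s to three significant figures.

Centripetal acceleration a_c = ω²r. Setting ω²r = 3.50g:
ω = √(3.50g / r) = √(3.50 × 9.81 / 2.63) = √13.06 = 3.613 rad/s.

3.61 rad/s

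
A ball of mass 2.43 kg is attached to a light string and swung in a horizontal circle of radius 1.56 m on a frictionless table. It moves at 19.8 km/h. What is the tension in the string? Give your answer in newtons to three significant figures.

47.1 N

v = 19.8 km/h = 19.8/3.6 = 5.500 m/s.
The tension is the only horizontal force, so it supplies the full centripetal force: T = m v²/r = 2.43 × (5.500)²/1.56 = 2.43 × 30.25/1.56 = 47.12 N.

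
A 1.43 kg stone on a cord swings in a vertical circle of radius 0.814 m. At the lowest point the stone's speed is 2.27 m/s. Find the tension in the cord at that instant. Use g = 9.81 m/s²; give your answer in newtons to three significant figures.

At the lowest point, T points up (toward the centre) and the weight mg points down (away from the centre), so the net inward force is T − mg = mv²/r.
T = m(v²/r + g) = 1.43 × ((2.27)²/0.814 + 9.81) = 1.43 × (6.330 + 9.81) = 1.43 × 16.14 = 23.08 N.

23.1 N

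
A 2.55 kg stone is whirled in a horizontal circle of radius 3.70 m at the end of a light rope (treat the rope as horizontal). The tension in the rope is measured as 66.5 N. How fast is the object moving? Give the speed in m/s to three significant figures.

9.82 m/s

T = m v²/r ⇒ v = √(T r / m) = √(66.5 × 3.70 / 2.55) = √96.49 = 9.823 m/s.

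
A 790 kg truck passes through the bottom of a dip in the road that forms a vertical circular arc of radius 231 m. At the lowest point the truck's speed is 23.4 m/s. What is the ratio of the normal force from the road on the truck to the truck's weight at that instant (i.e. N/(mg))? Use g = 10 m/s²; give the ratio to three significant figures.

1.24

At the bottom, N − mg = mv²/r, so N = m(v²/r + g) and N/(mg) = v²/(rg) + 1 = (23.4)²/(231 × 10.0) + 1 = 0.2370 + 1 = 1.237.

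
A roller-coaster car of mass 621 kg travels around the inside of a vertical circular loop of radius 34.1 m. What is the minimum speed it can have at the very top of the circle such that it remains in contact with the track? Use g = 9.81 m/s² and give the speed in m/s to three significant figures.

At the top, both weight mg and N point toward the centre: N + mg = mv²/r.
At minimum speed N → 0, so mg = mv_min²/r ⇒ v_min = √(g r) = √(9.81 × 34.1) = 18.29 m/s.

18.3 m/s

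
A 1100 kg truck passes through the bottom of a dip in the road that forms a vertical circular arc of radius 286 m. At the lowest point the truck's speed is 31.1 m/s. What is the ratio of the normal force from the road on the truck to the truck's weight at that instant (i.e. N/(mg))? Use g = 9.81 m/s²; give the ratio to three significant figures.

At the bottom, N − mg = mv²/r, so N = m(v²/r + g) and N/(mg) = v²/(rg) + 1 = (31.1)²/(286 × 9.81) + 1 = 0.3447 + 1 = 1.345.

1.34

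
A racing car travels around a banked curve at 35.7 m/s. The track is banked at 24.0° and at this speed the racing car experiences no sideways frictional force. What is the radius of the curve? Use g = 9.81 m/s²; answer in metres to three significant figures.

Frictionless banking: tanθ = v²/(rg), so r = v²/(g tanθ).
r = (35.7)²/(9.81 × tan 24.0°) = 1274/(9.81 × 0.4452) = 1274/4.368 = 291.8 m.

292 m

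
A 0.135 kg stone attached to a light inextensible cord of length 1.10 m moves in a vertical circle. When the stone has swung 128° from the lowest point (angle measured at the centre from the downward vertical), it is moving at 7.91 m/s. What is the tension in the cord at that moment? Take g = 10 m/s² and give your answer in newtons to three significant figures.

6.85 N

Take the radial direction toward the centre of the circle as positive. The component of the weight along the string toward the centre is −mg cos φ (φ measured from the bottom), so Newton's second law along the string gives T − mg cos φ = m v²/r.
cos 128° = -0.6157, so T = m(v²/r + g cos φ) = 0.135 × ((7.91)²/1.10 + 10.0 × -0.6157) = 0.135 × (56.88 + (-6.157)) = 0.135 × 50.72 = 6.848 N.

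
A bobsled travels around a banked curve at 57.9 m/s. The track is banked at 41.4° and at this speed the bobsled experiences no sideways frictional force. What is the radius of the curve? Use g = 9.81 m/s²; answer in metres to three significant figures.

388 m

Frictionless banking: tanθ = v²/(rg), so r = v²/(g tanθ).
r = (57.9)²/(9.81 × tan 41.4°) = 3352/(9.81 × 0.8816) = 3352/8.649 = 387.6 m.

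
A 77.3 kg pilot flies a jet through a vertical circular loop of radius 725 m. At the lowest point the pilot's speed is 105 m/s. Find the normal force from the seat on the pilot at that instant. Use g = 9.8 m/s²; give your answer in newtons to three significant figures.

1930 N

At the lowest point, N points up (toward the centre) and the weight mg points down (away from the centre), so the net inward force is N − mg = mv²/r.
N = m(v²/r + g) = 77.3 × ((105)²/725 + 9.8) = 77.3 × (15.21 + 9.8) = 77.3 × 25.01 = 1933 N.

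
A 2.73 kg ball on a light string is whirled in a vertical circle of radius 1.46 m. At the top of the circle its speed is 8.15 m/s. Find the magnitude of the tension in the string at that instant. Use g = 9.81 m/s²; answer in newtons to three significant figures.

At the top, both T and the weight mg point inward (toward the centre), so T + mg = mv²/r.
T = m(v²/r − g) = 2.73 × ((8.15)²/1.46 − 9.81) = 2.73 × (45.49 − 9.81) = 2.73 × 35.68 = 97.42 N.

97.4 N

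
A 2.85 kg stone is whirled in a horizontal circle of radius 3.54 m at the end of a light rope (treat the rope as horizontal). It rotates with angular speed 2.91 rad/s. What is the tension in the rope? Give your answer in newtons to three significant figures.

v = ωr = 2.91 × 3.54 = 10.30 m/s.
The tension is the only horizontal force, so it supplies the full centripetal force: T = m v²/r = 2.85 × (10.30)²/3.54 = 2.85 × 106.1/3.54 = 85.43 N.

85.4 N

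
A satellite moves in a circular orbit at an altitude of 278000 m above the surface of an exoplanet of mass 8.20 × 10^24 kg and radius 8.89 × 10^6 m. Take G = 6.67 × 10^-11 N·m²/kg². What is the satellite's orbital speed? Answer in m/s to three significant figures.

Orbital radius r = R + h = 8.89 × 10^6 + 278000 = 9.168 × 10^6 m.
Gravity supplies the centripetal force: G M m / r² = m v² / r, so v = √(GM/r).
v = √(6.67 × 10^-11 × 8.20 × 10^24 / 9.168 × 10^6) = √(5.966 × 10^7) = 7724 m/s.

7720 m/s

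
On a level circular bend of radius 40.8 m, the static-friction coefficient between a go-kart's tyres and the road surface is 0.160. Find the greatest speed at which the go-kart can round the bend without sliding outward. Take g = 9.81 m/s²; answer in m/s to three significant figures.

Friction provides the centripetal force on a flat curve. At maximum speed it is at its limiting value: μ_s m g = m v²/r.
Mass cancels: v_max = √(μ_s g r) = √(0.160 × 9.81 × 40.8) = √64.04 = 8.002 m/s.

8.00 m/s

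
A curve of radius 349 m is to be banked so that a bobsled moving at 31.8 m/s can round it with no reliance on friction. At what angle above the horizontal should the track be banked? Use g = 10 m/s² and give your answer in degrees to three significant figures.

16.2°

With no friction, the horizontal component of the normal force provides the centripetal force: N sinθ = mv²/r, while N cosθ = mg vertically.
Dividing: tanθ = v²/(r g) = (31.8)²/(349 × 10.0) = 1011/3490 = 0.2898.
θ = arctan(0.2898) = 16.16°.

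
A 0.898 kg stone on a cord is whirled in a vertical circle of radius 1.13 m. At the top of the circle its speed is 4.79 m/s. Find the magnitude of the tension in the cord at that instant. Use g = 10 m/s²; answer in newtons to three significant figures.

At the top, both T and the weight mg point inward (toward the centre), so T + mg = mv²/r.
T = m(v²/r − g) = 0.898 × ((4.79)²/1.13 − 10.0) = 0.898 × (20.30 − 10.0) = 0.898 × 10.30 = 9.253 N.

9.25 N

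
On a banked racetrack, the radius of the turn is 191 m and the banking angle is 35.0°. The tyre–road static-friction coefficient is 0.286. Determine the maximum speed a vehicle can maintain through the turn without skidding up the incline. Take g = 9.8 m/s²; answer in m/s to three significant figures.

48.0 m/s

At the maximum speed, friction acts down the slope at its limiting value f = μN. Radially (horizontal, toward centre): N sinθ + μN cosθ = mv²/r. Vertically: N cosθ − μN sinθ = mg.
Dividing: v² = r g (sinθ + μcosθ)/(cosθ − μsinθ).
sinθ + μcosθ = 0.5736 + 0.286×0.8192 = 0.8079; cosθ − μsinθ = 0.8192 − 0.286×0.5736 = 0.6551.
v² = 191 × 9.8 × 0.8079/0.6551 = 2308 m²/s², so v = 48.04 m/s.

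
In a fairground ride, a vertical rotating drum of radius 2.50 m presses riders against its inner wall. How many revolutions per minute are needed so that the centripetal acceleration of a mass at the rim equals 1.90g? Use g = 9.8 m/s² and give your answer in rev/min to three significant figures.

Require ω²r = 1.90g, so ω = √(1.90 × 9.8/2.50) = 2.729 rad/s.
In rev/min: ω × 60/(2π) = 2.729 × 60/(2π) = 26.06 rev/min.

26.1 rev/min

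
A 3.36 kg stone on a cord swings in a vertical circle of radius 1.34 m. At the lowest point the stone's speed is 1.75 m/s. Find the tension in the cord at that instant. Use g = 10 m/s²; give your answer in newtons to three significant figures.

41.3 N

At the lowest point, T points up (toward the centre) and the weight mg points down (away from the centre), so the net inward force is T − mg = mv²/r.
T = m(v²/r + g) = 3.36 × ((1.75)²/1.34 + 10.0) = 3.36 × (2.285 + 10.0) = 3.36 × 12.29 = 41.28 N.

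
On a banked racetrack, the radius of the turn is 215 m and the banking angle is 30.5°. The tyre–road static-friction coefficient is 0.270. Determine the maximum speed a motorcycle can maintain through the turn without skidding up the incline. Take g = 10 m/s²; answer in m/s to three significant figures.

46.9 m/s

At the maximum speed, friction acts down the slope at its limiting value f = μN. Radially (horizontal, toward centre): N sinθ + μN cosθ = mv²/r. Vertically: N cosθ − μN sinθ = mg.
Dividing: v² = r g (sinθ + μcosθ)/(cosθ − μsinθ).
sinθ + μcosθ = 0.5075 + 0.270×0.8616 = 0.7402; cosθ − μsinθ = 0.8616 − 0.270×0.5075 = 0.7246.
v² = 215 × 10.0 × 0.7402/0.7246 = 2196 m²/s², so v = 46.86 m/s.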